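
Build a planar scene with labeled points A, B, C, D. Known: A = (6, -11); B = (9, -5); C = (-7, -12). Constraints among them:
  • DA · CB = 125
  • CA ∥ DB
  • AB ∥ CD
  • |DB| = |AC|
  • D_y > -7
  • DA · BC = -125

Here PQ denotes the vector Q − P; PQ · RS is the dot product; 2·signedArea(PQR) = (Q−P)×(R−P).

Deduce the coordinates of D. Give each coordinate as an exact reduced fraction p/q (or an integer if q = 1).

D = (-4, -6)

1. D_x = -4  [CA ∥ DB ∩ AB ∥ CD]
2. D_y = -6  [CA ∥ DB ∩ AB ∥ CD]
   → D = (-4, -6)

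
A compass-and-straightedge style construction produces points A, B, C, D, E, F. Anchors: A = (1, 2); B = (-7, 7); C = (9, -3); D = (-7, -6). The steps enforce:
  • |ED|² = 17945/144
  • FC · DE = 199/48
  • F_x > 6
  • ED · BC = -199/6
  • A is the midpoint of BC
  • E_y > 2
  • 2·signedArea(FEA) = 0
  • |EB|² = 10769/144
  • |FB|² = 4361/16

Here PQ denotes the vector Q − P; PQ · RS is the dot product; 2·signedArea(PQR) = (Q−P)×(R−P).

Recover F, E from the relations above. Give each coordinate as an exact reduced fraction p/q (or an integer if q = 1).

E = (1/3, 29/12)
F = (7, -7/4)

1. E_x = 1/3  [line -16·x + 10·y + -113/6 = 0 ∩ |ED|² = 17945/144]
2. E_y = 29/12  [line -16·x + 10·y + -113/6 = 0 ∩ |ED|² = 17945/144]
   → E = (1/3, 29/12)
3. F_x = 7  [2·signedArea(FEA) = 0 ∩ FC · DE = 199/48]
4. F_y = -7/4  [2·signedArea(FEA) = 0 ∩ FC · DE = 199/48]
   → F = (7, -7/4)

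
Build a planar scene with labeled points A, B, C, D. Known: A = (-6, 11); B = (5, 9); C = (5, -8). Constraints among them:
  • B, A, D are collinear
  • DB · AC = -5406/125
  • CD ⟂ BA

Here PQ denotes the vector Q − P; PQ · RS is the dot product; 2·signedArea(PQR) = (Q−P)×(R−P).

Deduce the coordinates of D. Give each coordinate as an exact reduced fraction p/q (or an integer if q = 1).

D = (999/125, 1057/125)

1. D_x = 999/125  [B, A, D are collinear ∩ CD ⟂ BA]
2. D_y = 1057/125  [B, A, D are collinear ∩ CD ⟂ BA]
   → D = (999/125, 1057/125)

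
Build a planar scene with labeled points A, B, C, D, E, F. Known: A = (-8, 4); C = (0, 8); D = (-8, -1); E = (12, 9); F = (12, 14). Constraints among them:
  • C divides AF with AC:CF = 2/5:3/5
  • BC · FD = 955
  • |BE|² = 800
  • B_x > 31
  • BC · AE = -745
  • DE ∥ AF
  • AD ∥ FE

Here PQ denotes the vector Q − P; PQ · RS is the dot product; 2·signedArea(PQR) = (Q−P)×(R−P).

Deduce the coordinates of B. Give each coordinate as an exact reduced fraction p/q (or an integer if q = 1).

B = (32, 29)

1. B_x = 32  [BC · AE = -745 ∩ BC · FD = 955]
2. B_y = 29  [BC · AE = -745 ∩ BC · FD = 955]
   → B = (32, 29)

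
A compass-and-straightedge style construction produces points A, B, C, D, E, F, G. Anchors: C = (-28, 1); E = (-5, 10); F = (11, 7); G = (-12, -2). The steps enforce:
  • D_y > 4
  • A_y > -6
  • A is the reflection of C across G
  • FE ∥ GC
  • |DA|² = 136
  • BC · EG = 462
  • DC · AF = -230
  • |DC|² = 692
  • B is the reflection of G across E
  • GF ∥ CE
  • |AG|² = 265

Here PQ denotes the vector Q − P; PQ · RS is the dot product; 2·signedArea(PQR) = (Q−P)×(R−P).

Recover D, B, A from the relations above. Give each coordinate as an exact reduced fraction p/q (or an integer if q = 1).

A = (4, -5)
B = (2, 22)
D = (-2, 5)

1. B_x = 2  [B is the reflection of G across E]
2. B_y = 22  [B is the reflection of G across E]
   → B = (2, 22)
3. A_x = 4  [A is the reflection of C across G]
4. A_y = -5  [A is the reflection of C across G]
   → A = (4, -5)
5. D_x = -2  [line -7·x + -12·y + 46 = 0 ∩ |DA|² = 136]
6. D_y = 5  [line -7·x + -12·y + 46 = 0 ∩ |DA|² = 136]
   → D = (-2, 5)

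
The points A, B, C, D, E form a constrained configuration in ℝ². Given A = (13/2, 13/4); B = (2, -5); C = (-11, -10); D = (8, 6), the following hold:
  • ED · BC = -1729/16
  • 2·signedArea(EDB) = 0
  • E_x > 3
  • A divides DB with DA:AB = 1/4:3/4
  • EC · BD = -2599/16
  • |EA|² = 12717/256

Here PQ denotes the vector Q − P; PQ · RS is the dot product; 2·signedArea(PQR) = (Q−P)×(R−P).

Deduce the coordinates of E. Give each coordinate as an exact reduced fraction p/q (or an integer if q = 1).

E = (25/8, -47/16)

1. E_x = 25/8  [2·signedArea(EDB) = 0 ∩ EC · BD = -2599/16]
2. E_y = -47/16  [2·signedArea(EDB) = 0 ∩ EC · BD = -2599/16]
   → E = (25/8, -47/16)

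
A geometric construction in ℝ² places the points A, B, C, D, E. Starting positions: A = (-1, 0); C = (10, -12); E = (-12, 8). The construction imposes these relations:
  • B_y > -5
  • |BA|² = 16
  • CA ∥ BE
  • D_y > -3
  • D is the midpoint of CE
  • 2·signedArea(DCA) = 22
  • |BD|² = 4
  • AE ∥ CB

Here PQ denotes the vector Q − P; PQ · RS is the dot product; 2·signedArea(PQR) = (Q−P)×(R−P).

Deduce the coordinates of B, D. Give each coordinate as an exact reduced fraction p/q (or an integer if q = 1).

1. B_x = -1  [CA ∥ BE ∩ AE ∥ CB]
2. B_y = -4  [CA ∥ BE ∩ AE ∥ CB]
   → B = (-1, -4)
3. D_x = -1  [D is the midpoint of CE]
4. D_y = -2  [D is the midpoint of CE]
   → D = (-1, -2)

B = (-1, -4)
D = (-1, -2)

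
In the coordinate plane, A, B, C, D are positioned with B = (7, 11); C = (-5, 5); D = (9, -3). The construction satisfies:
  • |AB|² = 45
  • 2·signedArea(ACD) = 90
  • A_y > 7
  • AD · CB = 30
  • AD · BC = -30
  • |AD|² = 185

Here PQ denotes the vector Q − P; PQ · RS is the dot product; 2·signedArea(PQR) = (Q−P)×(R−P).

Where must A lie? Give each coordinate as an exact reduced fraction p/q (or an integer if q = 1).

1. A_x = 1  [2·signedArea(ACD) = 90 ∩ AD · BC = -30]
2. A_y = 8  [2·signedArea(ACD) = 90 ∩ AD · BC = -30]
   → A = (1, 8)

A = (1, 8)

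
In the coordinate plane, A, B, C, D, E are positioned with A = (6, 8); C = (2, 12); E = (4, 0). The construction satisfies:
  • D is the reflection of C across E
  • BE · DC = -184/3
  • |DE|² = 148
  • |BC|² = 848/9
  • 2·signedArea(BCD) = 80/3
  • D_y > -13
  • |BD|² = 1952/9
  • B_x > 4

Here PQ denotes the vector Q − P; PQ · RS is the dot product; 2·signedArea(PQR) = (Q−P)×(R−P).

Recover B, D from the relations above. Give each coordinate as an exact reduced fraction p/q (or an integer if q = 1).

1. D_x = 6  [D is the reflection of C across E]
2. D_y = -12  [D is the reflection of C across E]
   → D = (6, -12)
3. B_x = 14/3  [2·signedArea(BCD) = 80/3 ∩ BE · DC = -184/3]
4. B_y = 8/3  [2·signedArea(BCD) = 80/3 ∩ BE · DC = -184/3]
   → B = (14/3, 8/3)

B = (14/3, 8/3)
D = (6, -12)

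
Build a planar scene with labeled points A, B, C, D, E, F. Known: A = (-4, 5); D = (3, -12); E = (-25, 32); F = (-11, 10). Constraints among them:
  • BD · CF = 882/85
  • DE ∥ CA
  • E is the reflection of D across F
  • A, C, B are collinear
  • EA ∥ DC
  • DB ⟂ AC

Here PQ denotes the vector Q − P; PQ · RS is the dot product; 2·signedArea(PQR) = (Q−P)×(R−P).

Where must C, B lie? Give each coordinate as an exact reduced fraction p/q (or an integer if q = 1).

1. C_x = 24  [DE ∥ CA ∩ EA ∥ DC]
2. C_y = -39  [DE ∥ CA ∩ EA ∥ DC]
   → C = (24, -39)
3. B_x = 486/85  [A, C, B are collinear ∩ DB ⟂ AC]
4. B_y = -873/85  [A, C, B are collinear ∩ DB ⟂ AC]
   → B = (486/85, -873/85)

B = (486/85, -873/85)
C = (24, -39)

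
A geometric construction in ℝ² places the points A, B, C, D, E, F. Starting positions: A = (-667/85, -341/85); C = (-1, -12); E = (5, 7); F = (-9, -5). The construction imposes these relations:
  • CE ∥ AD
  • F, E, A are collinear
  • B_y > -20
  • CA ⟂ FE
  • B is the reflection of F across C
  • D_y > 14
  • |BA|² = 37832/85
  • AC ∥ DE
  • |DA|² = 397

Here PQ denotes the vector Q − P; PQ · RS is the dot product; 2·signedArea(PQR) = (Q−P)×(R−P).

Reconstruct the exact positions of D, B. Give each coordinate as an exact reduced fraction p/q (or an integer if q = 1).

B = (7, -19)
D = (-157/85, 1274/85)

1. D_x = -157/85  [AC ∥ DE ∩ CE ∥ AD]
2. D_y = 1274/85  [AC ∥ DE ∩ CE ∥ AD]
   → D = (-157/85, 1274/85)
3. B_x = 7  [B is the reflection of F across C]
4. B_y = -19  [B is the reflection of F across C]
   → B = (7, -19)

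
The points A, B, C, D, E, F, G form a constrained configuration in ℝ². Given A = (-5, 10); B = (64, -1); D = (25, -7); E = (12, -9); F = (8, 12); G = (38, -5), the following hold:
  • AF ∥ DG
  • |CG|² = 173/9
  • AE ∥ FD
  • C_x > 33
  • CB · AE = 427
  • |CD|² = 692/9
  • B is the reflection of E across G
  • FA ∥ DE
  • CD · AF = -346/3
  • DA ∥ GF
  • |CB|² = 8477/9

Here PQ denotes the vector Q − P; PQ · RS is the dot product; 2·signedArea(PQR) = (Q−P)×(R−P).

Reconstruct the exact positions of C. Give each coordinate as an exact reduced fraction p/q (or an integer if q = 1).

C = (101/3, -17/3)

1. C_x = 101/3  [CD · AF = -346/3 ∩ CB · AE = 427]
2. C_y = -17/3  [CD · AF = -346/3 ∩ CB · AE = 427]
   → C = (101/3, -17/3)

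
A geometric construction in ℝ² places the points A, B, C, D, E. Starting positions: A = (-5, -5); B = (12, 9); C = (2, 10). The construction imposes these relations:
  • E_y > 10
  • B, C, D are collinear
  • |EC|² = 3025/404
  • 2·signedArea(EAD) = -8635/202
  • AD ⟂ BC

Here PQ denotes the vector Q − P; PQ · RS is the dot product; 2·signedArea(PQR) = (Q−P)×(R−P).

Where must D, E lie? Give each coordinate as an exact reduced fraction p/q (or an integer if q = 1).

D = (-348/101, 1065/101)
E = (-73/101, 2075/202)

1. D_x = -348/101  [B, C, D are collinear ∩ AD ⟂ BC]
2. D_y = 1065/101  [B, C, D are collinear ∩ AD ⟂ BC]
   → D = (-348/101, 1065/101)
3. E_x = -73/101  [line -1570/101·x + 157/101·y + -5495/202 = 0 ∩ |EC|² = 3025/404]
4. E_y = 2075/202  [line -1570/101·x + 157/101·y + -5495/202 = 0 ∩ |EC|² = 3025/404]
   → E = (-73/101, 2075/202)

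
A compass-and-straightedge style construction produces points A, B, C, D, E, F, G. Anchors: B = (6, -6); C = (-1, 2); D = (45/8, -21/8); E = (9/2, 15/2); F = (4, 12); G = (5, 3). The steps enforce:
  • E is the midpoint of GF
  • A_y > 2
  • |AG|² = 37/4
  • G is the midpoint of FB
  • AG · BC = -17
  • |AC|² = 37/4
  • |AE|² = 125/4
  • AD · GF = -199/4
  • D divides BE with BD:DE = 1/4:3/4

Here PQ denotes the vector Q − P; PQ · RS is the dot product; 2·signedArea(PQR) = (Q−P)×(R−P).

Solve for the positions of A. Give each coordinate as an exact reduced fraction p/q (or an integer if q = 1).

1. A_x = 2  [AG · BC = -17 ∩ AD · GF = -199/4]
2. A_y = 5/2  [AG · BC = -17 ∩ AD · GF = -199/4]
   → A = (2, 5/2)

A = (2, 5/2)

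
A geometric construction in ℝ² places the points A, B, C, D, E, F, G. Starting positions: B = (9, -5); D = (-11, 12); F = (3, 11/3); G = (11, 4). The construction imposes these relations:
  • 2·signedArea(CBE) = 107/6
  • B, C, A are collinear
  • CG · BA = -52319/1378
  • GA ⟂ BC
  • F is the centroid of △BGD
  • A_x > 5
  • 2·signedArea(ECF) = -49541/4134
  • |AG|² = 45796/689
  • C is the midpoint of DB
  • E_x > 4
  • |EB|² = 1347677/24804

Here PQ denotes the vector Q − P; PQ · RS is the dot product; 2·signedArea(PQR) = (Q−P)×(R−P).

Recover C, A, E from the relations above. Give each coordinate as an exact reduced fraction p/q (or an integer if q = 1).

1. C_x = -1  [C is the midpoint of DB]
2. C_y = 7/2  [C is the midpoint of DB]
   → C = (-1, 7/2)
3. A_x = 3941/689  [B, C, A are collinear ∩ GA ⟂ BC]
4. A_y = -1524/689  [B, C, A are collinear ∩ GA ⟂ BC]
   → A = (3941/689, -1524/689)
5. E_x = 3004/689  [2·signedArea(ECF) = -49541/4134 ∩ 2·signedArea(CBE) = 107/6]
6. E_y = 3007/4134  [2·signedArea(ECF) = -49541/4134 ∩ 2·signedArea(CBE) = 107/6]
   → E = (3004/689, 3007/4134)

A = (3941/689, -1524/689)
C = (-1, 7/2)
E = (3004/689, 3007/4134)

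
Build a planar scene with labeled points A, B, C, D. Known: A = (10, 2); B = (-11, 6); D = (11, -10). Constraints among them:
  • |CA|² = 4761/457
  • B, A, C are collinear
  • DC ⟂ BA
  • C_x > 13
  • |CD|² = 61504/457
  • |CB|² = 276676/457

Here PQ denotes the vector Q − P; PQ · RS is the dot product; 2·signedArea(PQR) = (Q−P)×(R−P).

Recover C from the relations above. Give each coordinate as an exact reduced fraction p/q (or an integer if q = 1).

C = (6019/457, 638/457)

1. C_x = 6019/457  [B, A, C are collinear ∩ DC ⟂ BA]
2. C_y = 638/457  [B, A, C are collinear ∩ DC ⟂ BA]
   → C = (6019/457, 638/457)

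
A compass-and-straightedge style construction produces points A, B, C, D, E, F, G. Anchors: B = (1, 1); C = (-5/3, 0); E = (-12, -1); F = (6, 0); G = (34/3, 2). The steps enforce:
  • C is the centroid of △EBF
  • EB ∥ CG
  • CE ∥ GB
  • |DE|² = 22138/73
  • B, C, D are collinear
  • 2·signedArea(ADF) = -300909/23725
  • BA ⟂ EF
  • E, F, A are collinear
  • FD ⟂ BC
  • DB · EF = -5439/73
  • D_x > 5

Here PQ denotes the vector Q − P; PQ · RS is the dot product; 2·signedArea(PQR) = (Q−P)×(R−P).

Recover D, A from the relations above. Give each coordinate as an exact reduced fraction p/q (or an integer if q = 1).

1. D_x = 369/73  [B, C, D are collinear ∩ FD ⟂ BC]
2. D_y = 184/73  [B, C, D are collinear ∩ FD ⟂ BC]
   → D = (369/73, 184/73)
3. A_x = 348/325  [E, F, A are collinear ∩ BA ⟂ EF]
4. A_y = -89/325  [E, F, A are collinear ∩ BA ⟂ EF]
   → A = (348/325, -89/325)

A = (348/325, -89/325)
D = (369/73, 184/73)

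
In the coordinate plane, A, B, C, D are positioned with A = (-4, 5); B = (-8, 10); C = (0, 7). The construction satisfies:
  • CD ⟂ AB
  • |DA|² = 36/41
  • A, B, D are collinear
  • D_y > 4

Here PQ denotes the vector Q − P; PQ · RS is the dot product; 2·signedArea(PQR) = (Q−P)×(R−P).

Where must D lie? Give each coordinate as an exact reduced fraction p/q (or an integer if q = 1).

1. D_x = -140/41  [A, B, D are collinear ∩ CD ⟂ AB]
2. D_y = 175/41  [A, B, D are collinear ∩ CD ⟂ AB]
   → D = (-140/41, 175/41)

D = (-140/41, 175/41)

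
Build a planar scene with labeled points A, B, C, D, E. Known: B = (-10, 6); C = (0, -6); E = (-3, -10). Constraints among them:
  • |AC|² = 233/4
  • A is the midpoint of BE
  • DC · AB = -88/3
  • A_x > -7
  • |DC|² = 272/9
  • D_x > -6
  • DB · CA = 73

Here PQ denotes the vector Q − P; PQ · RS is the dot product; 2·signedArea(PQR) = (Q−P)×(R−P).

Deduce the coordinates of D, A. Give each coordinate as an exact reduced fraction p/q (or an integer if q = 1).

1. A_x = -13/2  [A is the midpoint of BE]
2. A_y = -2  [A is the midpoint of BE]
   → A = (-13/2, -2)
3. D_x = -16/3  [DC · AB = -88/3 ∩ DB · CA = 73]
4. D_y = -14/3  [DC · AB = -88/3 ∩ DB · CA = 73]
   → D = (-16/3, -14/3)

A = (-13/2, -2)
D = (-16/3, -14/3)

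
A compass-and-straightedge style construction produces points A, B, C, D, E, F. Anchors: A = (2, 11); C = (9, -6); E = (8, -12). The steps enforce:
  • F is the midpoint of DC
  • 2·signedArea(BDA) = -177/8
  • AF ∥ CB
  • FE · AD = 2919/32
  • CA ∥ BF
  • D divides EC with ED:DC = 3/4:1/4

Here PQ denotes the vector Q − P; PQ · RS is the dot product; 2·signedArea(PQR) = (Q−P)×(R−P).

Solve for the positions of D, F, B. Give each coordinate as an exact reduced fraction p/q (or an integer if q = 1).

B = (127/8, -95/4)
D = (35/4, -15/2)
F = (71/8, -27/4)

1. D_x = 35/4  [D divides EC with ED:DC = 3/4:1/4]
2. D_y = -15/2  [D divides EC with ED:DC = 3/4:1/4]
   → D = (35/4, -15/2)
3. F_x = 71/8  [F is the midpoint of DC]
4. F_y = -27/4  [F is the midpoint of DC]
   → F = (71/8, -27/4)
5. B_x = 127/8  [CA ∥ BF ∩ AF ∥ CB]
6. B_y = -95/4  [CA ∥ BF ∩ AF ∥ CB]
   → B = (127/8, -95/4)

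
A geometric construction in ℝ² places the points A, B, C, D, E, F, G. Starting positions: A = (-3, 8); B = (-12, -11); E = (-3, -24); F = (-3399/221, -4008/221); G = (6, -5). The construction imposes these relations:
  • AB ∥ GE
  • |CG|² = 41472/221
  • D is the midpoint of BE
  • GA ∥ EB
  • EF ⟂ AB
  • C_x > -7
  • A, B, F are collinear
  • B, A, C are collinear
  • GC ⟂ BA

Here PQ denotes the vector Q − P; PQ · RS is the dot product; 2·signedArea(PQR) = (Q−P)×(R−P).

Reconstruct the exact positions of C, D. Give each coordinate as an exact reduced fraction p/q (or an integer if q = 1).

C = (-1410/221, 191/221)
D = (-15/2, -35/2)

1. C_x = -1410/221  [B, A, C are collinear ∩ GC ⟂ BA]
2. C_y = 191/221  [B, A, C are collinear ∩ GC ⟂ BA]
   → C = (-1410/221, 191/221)
3. D_x = -15/2  [D is the midpoint of BE]
4. D_y = -35/2  [D is the midpoint of BE]
   → D = (-15/2, -35/2)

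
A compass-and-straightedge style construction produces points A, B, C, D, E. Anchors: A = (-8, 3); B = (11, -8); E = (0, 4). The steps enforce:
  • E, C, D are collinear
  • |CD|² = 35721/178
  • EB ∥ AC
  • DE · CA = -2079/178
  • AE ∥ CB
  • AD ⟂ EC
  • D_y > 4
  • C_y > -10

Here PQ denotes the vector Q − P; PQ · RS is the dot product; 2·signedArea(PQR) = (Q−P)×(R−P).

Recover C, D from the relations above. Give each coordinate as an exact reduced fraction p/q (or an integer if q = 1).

1. C_x = 3  [AE ∥ CB ∩ EB ∥ AC]
2. C_y = -9  [AE ∥ CB ∩ EB ∥ AC]
   → C = (3, -9)
3. D_x = -33/178  [E, C, D are collinear ∩ AD ⟂ EC]
4. D_y = 855/178  [E, C, D are collinear ∩ AD ⟂ EC]
   → D = (-33/178, 855/178)

C = (3, -9)
D = (-33/178, 855/178)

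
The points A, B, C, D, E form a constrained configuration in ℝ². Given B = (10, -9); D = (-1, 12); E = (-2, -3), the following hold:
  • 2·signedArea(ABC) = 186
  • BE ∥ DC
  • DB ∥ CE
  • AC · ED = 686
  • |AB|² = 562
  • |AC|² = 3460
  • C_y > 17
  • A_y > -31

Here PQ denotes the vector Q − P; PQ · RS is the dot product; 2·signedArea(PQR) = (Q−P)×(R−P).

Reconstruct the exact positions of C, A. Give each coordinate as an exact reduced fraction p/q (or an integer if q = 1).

1. C_x = -13  [DB ∥ CE ∩ BE ∥ DC]
2. C_y = 18  [DB ∥ CE ∩ BE ∥ DC]
   → C = (-13, 18)
3. A_x = 21  [2·signedArea(ABC) = 186 ∩ AC · ED = 686]
4. A_y = -30  [2·signedArea(ABC) = 186 ∩ AC · ED = 686]
   → A = (21, -30)

A = (21, -30)
C = (-13, 18)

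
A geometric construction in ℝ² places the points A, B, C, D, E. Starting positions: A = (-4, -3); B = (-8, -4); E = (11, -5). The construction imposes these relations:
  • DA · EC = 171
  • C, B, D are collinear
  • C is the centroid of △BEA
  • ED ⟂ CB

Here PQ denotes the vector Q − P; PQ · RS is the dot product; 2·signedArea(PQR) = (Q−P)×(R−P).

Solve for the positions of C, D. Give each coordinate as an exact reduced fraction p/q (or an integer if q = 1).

1. C_x = -1/3  [C is the centroid of △BEA]
2. C_y = -4  [C is the centroid of △BEA]
   → C = (-1/3, -4)
3. D_x = 11  [C, B, D are collinear ∩ ED ⟂ CB]
4. D_y = -4  [C, B, D are collinear ∩ ED ⟂ CB]
   → D = (11, -4)

C = (-1/3, -4)
D = (11, -4)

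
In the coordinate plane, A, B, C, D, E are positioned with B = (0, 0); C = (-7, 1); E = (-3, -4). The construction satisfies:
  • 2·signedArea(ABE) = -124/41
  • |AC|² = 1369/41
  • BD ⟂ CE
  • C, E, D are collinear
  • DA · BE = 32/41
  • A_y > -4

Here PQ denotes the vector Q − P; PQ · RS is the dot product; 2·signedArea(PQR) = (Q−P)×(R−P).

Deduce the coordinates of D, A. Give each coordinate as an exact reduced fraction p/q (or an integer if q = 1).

A = (-139/41, -144/41)
D = (-155/41, -124/41)

1. D_x = -155/41  [C, E, D are collinear ∩ BD ⟂ CE]
2. D_y = -124/41  [C, E, D are collinear ∩ BD ⟂ CE]
   → D = (-155/41, -124/41)
3. A_x = -139/41  [2·signedArea(ABE) = -124/41 ∩ DA · BE = 32/41]
4. A_y = -144/41  [2·signedArea(ABE) = -124/41 ∩ DA · BE = 32/41]
   → A = (-139/41, -144/41)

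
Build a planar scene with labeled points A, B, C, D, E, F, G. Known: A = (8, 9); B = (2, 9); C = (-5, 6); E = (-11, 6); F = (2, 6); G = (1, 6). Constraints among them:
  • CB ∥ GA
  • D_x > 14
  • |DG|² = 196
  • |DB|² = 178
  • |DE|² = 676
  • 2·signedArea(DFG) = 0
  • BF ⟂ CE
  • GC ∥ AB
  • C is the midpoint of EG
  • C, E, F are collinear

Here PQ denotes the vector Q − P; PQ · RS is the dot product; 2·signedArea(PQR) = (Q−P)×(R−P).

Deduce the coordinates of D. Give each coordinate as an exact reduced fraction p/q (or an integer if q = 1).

1. D_y = 6  [2·signedArea(DFG) = 0]
2. D_x = 15  [|DE|² = 676]
   → D = (15, 6)

D = (15, 6)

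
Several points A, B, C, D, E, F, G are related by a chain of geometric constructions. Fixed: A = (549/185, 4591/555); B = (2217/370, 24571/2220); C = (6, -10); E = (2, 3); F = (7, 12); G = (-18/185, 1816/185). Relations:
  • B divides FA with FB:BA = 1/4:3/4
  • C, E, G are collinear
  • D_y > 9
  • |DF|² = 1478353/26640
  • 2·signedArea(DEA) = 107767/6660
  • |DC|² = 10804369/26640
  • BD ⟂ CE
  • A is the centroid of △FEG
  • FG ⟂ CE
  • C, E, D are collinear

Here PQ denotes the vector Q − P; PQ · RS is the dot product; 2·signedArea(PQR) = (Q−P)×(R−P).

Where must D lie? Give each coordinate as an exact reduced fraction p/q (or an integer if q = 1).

1. D_x = 43/555  [C, E, D are collinear ∩ BD ⟂ CE]
2. D_y = 20531/2220  [C, E, D are collinear ∩ BD ⟂ CE]
   → D = (43/555, 20531/2220)

D = (43/555, 20531/2220)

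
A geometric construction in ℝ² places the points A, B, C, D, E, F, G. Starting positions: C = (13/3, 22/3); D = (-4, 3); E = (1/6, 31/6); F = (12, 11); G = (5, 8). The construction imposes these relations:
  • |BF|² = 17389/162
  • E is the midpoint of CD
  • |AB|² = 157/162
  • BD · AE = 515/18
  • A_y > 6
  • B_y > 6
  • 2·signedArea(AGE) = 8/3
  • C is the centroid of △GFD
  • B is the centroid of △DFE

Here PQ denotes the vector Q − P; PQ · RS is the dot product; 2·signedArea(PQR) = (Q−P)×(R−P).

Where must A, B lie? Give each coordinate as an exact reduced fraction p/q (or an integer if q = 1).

A = (11/3, 20/3)
B = (49/18, 115/18)

1. B_x = 49/18  [B is the centroid of △DFE]
2. B_y = 115/18  [B is the centroid of △DFE]
   → B = (49/18, 115/18)
3. A_x = 11/3  [2·signedArea(AGE) = 8/3 ∩ BD · AE = 515/18]
4. A_y = 20/3  [2·signedArea(AGE) = 8/3 ∩ BD · AE = 515/18]
   → A = (11/3, 20/3)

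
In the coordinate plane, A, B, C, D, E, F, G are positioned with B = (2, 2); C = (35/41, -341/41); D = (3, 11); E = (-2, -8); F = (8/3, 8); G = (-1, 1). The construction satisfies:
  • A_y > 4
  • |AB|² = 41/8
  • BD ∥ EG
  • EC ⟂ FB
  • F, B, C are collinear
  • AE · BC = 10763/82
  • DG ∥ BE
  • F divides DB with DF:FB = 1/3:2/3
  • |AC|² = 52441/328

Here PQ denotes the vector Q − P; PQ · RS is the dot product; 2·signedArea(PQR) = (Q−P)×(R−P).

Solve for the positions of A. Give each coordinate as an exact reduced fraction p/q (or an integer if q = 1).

A = (9/4, 17/4)

1. A_x = 9/4  [line 47/41·x + 423/41·y + -3807/82 = 0 ∩ |AC|² = 52441/328]
2. A_y = 17/4  [line 47/41·x + 423/41·y + -3807/82 = 0 ∩ |AC|² = 52441/328]
   → A = (9/4, 17/4)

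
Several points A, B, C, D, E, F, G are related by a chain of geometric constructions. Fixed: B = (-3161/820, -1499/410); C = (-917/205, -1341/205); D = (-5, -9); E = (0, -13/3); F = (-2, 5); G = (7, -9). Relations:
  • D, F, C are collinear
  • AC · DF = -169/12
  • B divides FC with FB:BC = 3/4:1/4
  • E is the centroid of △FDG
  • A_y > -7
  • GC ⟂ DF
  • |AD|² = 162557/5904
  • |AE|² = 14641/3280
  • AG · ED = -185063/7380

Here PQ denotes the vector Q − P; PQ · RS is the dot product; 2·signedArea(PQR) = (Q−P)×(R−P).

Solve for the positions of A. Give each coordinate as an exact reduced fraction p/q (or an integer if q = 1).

1. A_x = -363/820  [AC · DF = -169/12 ∩ AG · ED = -185063/7380]
2. A_y = -7871/1230  [AC · DF = -169/12 ∩ AG · ED = -185063/7380]
   → A = (-363/820, -7871/1230)

A = (-363/820, -7871/1230)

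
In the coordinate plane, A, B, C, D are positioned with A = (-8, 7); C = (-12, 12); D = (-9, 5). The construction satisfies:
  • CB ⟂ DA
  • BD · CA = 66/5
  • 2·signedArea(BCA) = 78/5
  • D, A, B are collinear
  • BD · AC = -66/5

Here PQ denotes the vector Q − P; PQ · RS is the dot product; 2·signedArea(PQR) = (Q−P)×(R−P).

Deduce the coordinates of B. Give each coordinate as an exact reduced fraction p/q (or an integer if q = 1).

B = (-34/5, 47/5)

1. B_x = -34/5  [D, A, B are collinear ∩ CB ⟂ DA]
2. B_y = 47/5  [D, A, B are collinear ∩ CB ⟂ DA]
   → B = (-34/5, 47/5)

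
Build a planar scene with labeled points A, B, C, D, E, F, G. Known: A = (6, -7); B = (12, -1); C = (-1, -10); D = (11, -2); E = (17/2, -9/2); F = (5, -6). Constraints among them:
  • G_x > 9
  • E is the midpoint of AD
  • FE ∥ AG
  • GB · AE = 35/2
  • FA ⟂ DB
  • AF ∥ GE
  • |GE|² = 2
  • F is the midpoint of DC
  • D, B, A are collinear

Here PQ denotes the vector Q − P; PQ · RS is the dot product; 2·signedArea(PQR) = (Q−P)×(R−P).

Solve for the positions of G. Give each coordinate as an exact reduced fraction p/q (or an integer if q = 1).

1. G_x = 19/2  [AF ∥ GE ∩ FE ∥ AG]
2. G_y = -11/2  [AF ∥ GE ∩ FE ∥ AG]
   → G = (19/2, -11/2)

G = (19/2, -11/2)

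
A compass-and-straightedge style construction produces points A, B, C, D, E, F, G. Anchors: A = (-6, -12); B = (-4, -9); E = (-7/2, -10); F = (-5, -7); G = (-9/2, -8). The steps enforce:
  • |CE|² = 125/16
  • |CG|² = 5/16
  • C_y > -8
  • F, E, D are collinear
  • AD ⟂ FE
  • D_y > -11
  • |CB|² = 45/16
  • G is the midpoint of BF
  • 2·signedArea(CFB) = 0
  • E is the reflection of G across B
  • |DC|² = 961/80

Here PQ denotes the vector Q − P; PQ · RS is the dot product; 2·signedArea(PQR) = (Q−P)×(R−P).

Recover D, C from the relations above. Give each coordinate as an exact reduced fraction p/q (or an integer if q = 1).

C = (-19/4, -15/2)
D = (-16/5, -53/5)

1. D_x = -16/5  [F, E, D are collinear ∩ AD ⟂ FE]
2. D_y = -53/5  [F, E, D are collinear ∩ AD ⟂ FE]
   → D = (-16/5, -53/5)
3. C_x = -19/4  [line 2·x + 1·y + 17 = 0 ∩ |CE|² = 125/16]
4. C_y = -15/2  [line 2·x + 1·y + 17 = 0 ∩ |CE|² = 125/16]
   → C = (-19/4, -15/2)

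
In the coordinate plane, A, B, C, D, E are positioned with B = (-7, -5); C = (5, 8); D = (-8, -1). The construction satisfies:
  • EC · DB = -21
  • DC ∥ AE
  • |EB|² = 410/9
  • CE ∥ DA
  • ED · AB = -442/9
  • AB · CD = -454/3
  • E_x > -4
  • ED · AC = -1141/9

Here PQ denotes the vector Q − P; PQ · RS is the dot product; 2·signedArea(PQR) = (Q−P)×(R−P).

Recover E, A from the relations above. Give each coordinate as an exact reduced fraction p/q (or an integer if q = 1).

1. E_x = -10/3  [line -1·x + 4·y + -6 = 0 ∩ |EB|² = 410/9]
2. E_y = 2/3  [line -1·x + 4·y + -6 = 0 ∩ |EB|² = 410/9]
   → E = (-10/3, 2/3)
3. A_x = -49/3  [ED · AC = -1141/9 ∩ DC ∥ AE]
4. A_y = -25/3  [ED · AC = -1141/9 ∩ DC ∥ AE]
   → A = (-49/3, -25/3)

A = (-49/3, -25/3)
E = (-10/3, 2/3)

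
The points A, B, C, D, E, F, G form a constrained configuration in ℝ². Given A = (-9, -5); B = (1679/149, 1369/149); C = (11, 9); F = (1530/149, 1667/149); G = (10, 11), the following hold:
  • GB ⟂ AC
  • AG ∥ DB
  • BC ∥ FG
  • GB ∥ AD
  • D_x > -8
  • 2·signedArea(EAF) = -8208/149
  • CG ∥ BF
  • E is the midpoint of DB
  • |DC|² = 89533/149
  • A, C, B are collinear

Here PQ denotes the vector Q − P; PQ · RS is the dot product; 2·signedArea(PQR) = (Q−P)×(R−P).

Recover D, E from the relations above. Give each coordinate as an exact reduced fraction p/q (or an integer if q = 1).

D = (-1152/149, -1015/149)
E = (527/298, 177/149)

1. D_x = -1152/149  [AG ∥ DB ∩ GB ∥ AD]
2. D_y = -1015/149  [AG ∥ DB ∩ GB ∥ AD]
   → D = (-1152/149, -1015/149)
3. E_x = 527/298  [E is the midpoint of DB]
4. E_y = 177/149  [E is the midpoint of DB]
   → E = (527/298, 177/149)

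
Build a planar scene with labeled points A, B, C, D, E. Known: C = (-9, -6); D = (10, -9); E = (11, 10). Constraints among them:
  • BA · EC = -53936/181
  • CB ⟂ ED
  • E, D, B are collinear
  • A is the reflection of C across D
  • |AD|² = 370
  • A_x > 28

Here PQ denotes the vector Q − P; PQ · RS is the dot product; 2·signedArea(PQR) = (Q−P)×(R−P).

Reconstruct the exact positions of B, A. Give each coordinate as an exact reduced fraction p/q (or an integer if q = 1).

A = (29, -12)
B = (1829/181, -1268/181)

1. B_x = 1829/181  [E, D, B are collinear ∩ CB ⟂ ED]
2. B_y = -1268/181  [E, D, B are collinear ∩ CB ⟂ ED]
   → B = (1829/181, -1268/181)
3. A_x = 29  [A is the reflection of C across D]
4. A_y = -12  [A is the reflection of C across D]
   → A = (29, -12)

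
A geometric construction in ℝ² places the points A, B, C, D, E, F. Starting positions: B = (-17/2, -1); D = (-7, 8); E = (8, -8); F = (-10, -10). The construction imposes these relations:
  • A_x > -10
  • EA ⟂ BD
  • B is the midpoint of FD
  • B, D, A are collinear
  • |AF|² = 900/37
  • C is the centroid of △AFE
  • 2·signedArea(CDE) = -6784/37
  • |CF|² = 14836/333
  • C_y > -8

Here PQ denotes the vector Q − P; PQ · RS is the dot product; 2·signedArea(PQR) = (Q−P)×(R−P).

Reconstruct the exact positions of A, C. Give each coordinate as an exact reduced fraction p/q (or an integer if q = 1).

1. A_x = -340/37  [B, D, A are collinear ∩ EA ⟂ BD]
2. A_y = -190/37  [B, D, A are collinear ∩ EA ⟂ BD]
   → A = (-340/37, -190/37)
3. C_x = -138/37  [C is the centroid of △AFE]
4. C_y = -856/111  [C is the centroid of △AFE]
   → C = (-138/37, -856/111)

A = (-340/37, -190/37)
C = (-138/37, -856/111)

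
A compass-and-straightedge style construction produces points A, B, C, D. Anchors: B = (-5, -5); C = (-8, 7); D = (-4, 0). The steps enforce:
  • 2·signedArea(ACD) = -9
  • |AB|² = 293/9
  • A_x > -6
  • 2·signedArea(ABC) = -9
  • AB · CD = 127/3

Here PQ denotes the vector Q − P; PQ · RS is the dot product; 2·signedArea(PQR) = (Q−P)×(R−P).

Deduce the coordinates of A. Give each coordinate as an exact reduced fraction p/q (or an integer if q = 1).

A = (-17/3, 2/3)

1. A_x = -17/3  [2·signedArea(ACD) = -9 ∩ AB · CD = 127/3]
2. A_y = 2/3  [2·signedArea(ACD) = -9 ∩ AB · CD = 127/3]
   → A = (-17/3, 2/3)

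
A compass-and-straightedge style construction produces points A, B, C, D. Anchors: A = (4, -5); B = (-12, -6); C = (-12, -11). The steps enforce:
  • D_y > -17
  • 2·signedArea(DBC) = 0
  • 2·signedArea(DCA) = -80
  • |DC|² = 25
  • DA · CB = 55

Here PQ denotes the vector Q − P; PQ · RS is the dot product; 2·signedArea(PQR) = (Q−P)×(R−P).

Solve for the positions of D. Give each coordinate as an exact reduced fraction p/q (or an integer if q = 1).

D = (-12, -16)

1. D_x = -12  [2·signedArea(DBC) = 0 ∩ 2·signedArea(DCA) = -80]
2. D_y = -16  [2·signedArea(DBC) = 0 ∩ 2·signedArea(DCA) = -80]
   → D = (-12, -16)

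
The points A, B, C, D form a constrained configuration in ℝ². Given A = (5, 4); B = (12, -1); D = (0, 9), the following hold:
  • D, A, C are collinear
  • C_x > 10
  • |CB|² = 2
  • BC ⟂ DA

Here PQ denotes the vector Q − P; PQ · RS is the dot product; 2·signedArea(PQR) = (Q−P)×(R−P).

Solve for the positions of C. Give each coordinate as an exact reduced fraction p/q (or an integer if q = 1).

C = (11, -2)

1. C_x = 11  [D, A, C are collinear ∩ BC ⟂ DA]
2. C_y = -2  [D, A, C are collinear ∩ BC ⟂ DA]
   → C = (11, -2)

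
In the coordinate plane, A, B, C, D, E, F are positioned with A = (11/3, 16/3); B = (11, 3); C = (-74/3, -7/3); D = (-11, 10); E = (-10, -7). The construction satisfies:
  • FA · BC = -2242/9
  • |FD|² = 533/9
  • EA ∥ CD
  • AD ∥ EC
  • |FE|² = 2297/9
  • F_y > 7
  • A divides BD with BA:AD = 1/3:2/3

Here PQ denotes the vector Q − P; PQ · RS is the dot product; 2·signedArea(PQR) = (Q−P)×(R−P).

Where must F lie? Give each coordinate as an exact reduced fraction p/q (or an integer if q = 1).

F = (-11/3, 23/3)

1. F_x = -11/3  [line 107/3·x + 16/3·y + 809/9 = 0 ∩ |FE|² = 2297/9]
2. F_y = 23/3  [line 107/3·x + 16/3·y + 809/9 = 0 ∩ |FE|² = 2297/9]
   → F = (-11/3, 23/3)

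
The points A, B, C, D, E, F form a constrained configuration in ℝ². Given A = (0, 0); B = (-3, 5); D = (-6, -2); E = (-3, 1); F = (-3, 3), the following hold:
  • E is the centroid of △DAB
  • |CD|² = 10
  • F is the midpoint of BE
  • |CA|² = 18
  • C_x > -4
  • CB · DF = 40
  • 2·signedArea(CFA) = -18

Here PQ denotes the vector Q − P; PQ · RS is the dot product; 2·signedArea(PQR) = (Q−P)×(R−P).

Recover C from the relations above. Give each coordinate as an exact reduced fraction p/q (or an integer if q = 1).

1. C_x = -3  [2·signedArea(CFA) = -18 ∩ CB · DF = 40]
2. C_y = -3  [2·signedArea(CFA) = -18 ∩ CB · DF = 40]
   → C = (-3, -3)

C = (-3, -3)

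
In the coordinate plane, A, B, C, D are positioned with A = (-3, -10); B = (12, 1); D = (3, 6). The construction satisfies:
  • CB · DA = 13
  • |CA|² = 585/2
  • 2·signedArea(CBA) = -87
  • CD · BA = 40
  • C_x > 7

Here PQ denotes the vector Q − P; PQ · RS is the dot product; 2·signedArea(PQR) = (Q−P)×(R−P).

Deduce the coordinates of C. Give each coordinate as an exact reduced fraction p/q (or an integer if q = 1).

C = (15/2, 7/2)

1. C_x = 15/2  [CB · DA = 13 ∩ CD · BA = 40]
2. C_y = 7/2  [CB · DA = 13 ∩ CD · BA = 40]
   → C = (15/2, 7/2)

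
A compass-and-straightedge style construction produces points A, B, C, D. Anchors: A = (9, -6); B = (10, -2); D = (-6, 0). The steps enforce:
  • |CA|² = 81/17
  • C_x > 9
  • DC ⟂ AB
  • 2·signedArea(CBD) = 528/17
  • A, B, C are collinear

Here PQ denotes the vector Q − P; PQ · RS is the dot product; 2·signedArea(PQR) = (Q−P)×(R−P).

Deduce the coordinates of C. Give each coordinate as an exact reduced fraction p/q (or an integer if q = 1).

1. C_x = 162/17  [A, B, C are collinear ∩ DC ⟂ AB]
2. C_y = -66/17  [A, B, C are collinear ∩ DC ⟂ AB]
   → C = (162/17, -66/17)

C = (162/17, -66/17)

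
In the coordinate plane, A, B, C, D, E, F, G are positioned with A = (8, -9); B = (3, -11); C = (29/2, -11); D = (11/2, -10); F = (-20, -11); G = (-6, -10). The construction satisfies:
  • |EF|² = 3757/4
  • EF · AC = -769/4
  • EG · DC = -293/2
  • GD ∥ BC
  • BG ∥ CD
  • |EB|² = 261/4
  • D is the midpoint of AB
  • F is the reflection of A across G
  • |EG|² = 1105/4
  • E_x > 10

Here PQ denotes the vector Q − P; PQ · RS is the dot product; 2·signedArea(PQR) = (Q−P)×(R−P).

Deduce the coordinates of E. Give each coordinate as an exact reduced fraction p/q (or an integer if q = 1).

E = (21/2, -8)

1. E_x = 21/2  [EG · DC = -293/2 ∩ EF · AC = -769/4]
2. E_y = -8  [EG · DC = -293/2 ∩ EF · AC = -769/4]
   → E = (21/2, -8)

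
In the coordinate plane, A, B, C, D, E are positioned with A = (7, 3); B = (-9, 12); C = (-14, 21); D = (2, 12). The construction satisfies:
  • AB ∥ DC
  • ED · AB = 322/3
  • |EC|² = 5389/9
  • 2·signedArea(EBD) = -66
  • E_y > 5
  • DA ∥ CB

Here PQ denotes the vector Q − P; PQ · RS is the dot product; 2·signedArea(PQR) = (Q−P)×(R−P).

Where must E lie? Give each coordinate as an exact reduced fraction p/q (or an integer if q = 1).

1. E_x = 16/3  [2·signedArea(EBD) = -66 ∩ ED · AB = 322/3]
2. E_y = 6  [2·signedArea(EBD) = -66 ∩ ED · AB = 322/3]
   → E = (16/3, 6)

E = (16/3, 6)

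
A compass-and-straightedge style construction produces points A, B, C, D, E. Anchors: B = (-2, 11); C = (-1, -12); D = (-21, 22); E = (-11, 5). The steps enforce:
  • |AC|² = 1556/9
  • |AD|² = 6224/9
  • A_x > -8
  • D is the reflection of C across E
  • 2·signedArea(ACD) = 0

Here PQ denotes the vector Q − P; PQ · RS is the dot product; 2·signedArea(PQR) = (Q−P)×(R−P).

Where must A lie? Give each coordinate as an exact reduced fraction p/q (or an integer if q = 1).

1. A_x = -23/3  [line -34·x + -20·y + -274 = 0 ∩ |AD|² = 6224/9]
2. A_y = -2/3  [line -34·x + -20·y + -274 = 0 ∩ |AD|² = 6224/9]
   → A = (-23/3, -2/3)

A = (-23/3, -2/3)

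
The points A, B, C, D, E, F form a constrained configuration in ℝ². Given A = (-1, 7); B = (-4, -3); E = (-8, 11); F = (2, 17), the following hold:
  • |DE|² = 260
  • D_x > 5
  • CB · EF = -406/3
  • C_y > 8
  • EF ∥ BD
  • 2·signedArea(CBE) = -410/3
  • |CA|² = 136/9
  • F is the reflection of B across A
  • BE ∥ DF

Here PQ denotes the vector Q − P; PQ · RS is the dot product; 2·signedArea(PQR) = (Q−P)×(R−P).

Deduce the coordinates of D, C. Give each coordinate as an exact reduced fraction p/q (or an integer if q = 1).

1. D_x = 6  [BE ∥ DF ∩ EF ∥ BD]
2. D_y = 3  [BE ∥ DF ∩ EF ∥ BD]
   → D = (6, 3)
3. C_x = 7/3  [2·signedArea(CBE) = -410/3 ∩ CB · EF = -406/3]
4. C_y = 9  [2·signedArea(CBE) = -410/3 ∩ CB · EF = -406/3]
   → C = (7/3, 9)

C = (7/3, 9)
D = (6, 3)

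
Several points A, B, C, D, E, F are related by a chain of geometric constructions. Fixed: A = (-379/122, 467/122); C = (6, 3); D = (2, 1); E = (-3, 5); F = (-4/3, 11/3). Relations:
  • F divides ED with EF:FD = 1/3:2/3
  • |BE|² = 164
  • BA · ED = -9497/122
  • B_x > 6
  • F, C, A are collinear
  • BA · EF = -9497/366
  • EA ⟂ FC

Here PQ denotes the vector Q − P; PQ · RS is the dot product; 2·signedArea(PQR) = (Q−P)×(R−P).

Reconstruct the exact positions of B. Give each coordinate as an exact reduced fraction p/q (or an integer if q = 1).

B = (7, -3)

1. B_x = 7  [line -5/3·x + 4/3·y + 47/3 = 0 ∩ |BE|² = 164]
2. B_y = -3  [line -5/3·x + 4/3·y + 47/3 = 0 ∩ |BE|² = 164]
   → B = (7, -3)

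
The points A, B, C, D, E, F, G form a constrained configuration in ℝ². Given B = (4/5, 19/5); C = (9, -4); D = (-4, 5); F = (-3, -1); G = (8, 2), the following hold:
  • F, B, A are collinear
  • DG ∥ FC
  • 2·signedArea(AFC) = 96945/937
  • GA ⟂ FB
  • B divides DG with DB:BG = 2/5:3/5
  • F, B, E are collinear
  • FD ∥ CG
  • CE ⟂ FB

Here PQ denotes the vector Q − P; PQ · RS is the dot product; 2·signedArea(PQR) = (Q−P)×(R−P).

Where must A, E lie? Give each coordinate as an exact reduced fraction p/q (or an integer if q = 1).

A = (2528/937, 5807/937)
E = (153/937, 2807/937)

1. A_x = 2528/937  [F, B, A are collinear ∩ GA ⟂ FB]
2. A_y = 5807/937  [F, B, A are collinear ∩ GA ⟂ FB]
   → A = (2528/937, 5807/937)
3. E_x = 153/937  [F, B, E are collinear ∩ CE ⟂ FB]
4. E_y = 2807/937  [F, B, E are collinear ∩ CE ⟂ FB]
   → E = (153/937, 2807/937)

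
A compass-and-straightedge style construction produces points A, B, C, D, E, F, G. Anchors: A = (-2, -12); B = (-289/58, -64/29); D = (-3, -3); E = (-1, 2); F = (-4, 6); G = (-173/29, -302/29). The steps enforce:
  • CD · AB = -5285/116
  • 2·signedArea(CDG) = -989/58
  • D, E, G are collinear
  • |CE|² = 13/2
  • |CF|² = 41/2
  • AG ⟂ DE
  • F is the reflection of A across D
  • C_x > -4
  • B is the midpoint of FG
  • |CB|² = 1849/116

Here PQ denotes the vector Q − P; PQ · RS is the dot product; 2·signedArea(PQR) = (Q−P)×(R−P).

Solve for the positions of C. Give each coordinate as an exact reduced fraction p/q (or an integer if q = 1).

1. C_x = -7/2  [CD · AB = -5285/116 ∩ 2·signedArea(CDG) = -989/58]
2. C_y = 3/2  [CD · AB = -5285/116 ∩ 2·signedArea(CDG) = -989/58]
   → C = (-7/2, 3/2)

C = (-7/2, 3/2)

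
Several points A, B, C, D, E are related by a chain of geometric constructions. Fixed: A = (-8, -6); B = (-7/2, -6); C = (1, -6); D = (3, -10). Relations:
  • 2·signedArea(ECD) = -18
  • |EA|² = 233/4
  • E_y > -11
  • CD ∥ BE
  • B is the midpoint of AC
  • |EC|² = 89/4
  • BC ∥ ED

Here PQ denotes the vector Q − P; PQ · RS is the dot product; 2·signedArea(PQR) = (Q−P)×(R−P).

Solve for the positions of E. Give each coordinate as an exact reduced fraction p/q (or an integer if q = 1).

E = (-3/2, -10)

1. E_x = -3/2  [BC ∥ ED ∩ CD ∥ BE]
2. E_y = -10  [BC ∥ ED ∩ CD ∥ BE]
   → E = (-3/2, -10)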